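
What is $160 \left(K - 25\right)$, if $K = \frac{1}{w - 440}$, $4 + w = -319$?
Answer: $- \frac{3052160}{763} \approx -4000.2$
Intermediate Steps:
$w = -323$ ($w = -4 - 319 = -323$)
$K = - \frac{1}{763}$ ($K = \frac{1}{-323 - 440} = \frac{1}{-763} = - \frac{1}{763} \approx -0.0013106$)
$160 \left(K - 25\right) = 160 \left(- \frac{1}{763} - 25\right) = 160 \left(- \frac{19076}{763}\right) = - \frac{3052160}{763}$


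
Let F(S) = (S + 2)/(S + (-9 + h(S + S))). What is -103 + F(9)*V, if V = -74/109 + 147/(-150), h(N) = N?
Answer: -10203751/98100 ≈ -104.01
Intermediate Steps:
F(S) = (2 + S)/(-9 + 3*S) (F(S) = (S + 2)/(S + (-9 + (S + S))) = (2 + S)/(S + (-9 + 2*S)) = (2 + S)/(-9 + 3*S))
V = -9041/5450 (V = -74*1/109 + 147*(-1/150) = -74/109 - 49/50 = -9041/5450 ≈ -1.6589)
-103 + F(9)*V = -103 + ((2 + 9)/(3*(-3 + 9)))*(-9041/5450) = -103 + ((⅓)*11/6)*(-9041/5450) = -103 + ((⅓)*(⅙)*11)*(-9041/5450) = -103 + (11/18)*(-9041/5450) = -103 - 99451/98100 = -10203751/98100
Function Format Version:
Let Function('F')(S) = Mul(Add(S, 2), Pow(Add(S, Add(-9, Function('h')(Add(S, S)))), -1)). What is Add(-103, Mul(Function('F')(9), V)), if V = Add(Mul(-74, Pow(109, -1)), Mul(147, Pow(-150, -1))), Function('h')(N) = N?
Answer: Rational(-10203751, 98100) ≈ -104.01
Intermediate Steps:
Function('F')(S) = Mul(Pow(Add(-9, Mul(3, S)), -1), Add(2, S)) (Function('F')(S) = Mul(Add(S, 2), Pow(Add(S, Add(-9, Add(S, S))), -1)) = Mul(Add(2, S), Pow(Add(S, Add(-9, Mul(2, S))), -1)) = Mul(Add(2, S), Pow(Add(-9, Mul(3, S)), -1)) = Mul(Pow(Add(-9, Mul(3, S)), -1), Add(2, S)))
V = Rational(-9041, 5450) (V = Add(Mul(-74, Rational(1, 109)), Mul(147, Rational(-1, 150))) = Add(Rational(-74, 109), Rational(-49, 50)) = Rational(-9041, 5450) ≈ -1.6589)
Add(-103, Mul(Function('F')(9), V)) = Add(-103, Mul(Mul(Rational(1, 3), Pow(Add(-3, 9), -1), Add(2, 9)), Rational(-9041, 5450))) = Add(-103, Mul(Mul(Rational(1, 3), Pow(6, -1), 11), Rational(-9041, 5450))) = Add(-103, Mul(Mul(Rational(1, 3), Rational(1, 6), 11), Rational(-9041, 5450))) = Add(-103, Mul(Rational(11, 18), Rational(-9041, 5450))) = Add(-103, Rational(-99451, 98100)) = Rational(-10203751, 98100)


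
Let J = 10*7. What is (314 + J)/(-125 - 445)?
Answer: -64/95 ≈ -0.67368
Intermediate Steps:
J = 70
(314 + J)/(-125 - 445) = (314 + 70)/(-125 - 445) = 384/(-570) = 384*(-1/570) = -64/95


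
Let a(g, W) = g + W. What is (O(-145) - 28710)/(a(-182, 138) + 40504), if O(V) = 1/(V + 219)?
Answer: -2124539/2994040 ≈ -0.70959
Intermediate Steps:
a(g, W) = W + g
O(V) = 1/(219 + V)
(O(-145) - 28710)/(a(-182, 138) + 40504) = (1/(219 - 145) - 28710)/((138 - 182) + 40504) = (1/74 - 28710)/(-44 + 40504) = (1/74 - 28710)/40460 = -2124539/74*1/40460 = -2124539/2994040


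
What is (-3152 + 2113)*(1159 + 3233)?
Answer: -4563288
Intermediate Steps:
(-3152 + 2113)*(1159 + 3233) = -1039*4392 = -4563288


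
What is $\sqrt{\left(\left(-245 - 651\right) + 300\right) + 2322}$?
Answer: $\sqrt{1726} \approx 41.545$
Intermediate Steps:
$\sqrt{\left(\left(-245 - 651\right) + 300\right) + 2322} = \sqrt{\left(-896 + 300\right) + 2322} = \sqrt{-596 + 2322} = \sqrt{1726}$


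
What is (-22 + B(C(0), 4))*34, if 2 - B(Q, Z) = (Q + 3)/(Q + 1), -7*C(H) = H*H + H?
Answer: -782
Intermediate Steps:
C(H) = -H/7 - H²/7 (C(H) = -(H*H + H)/7 = -(H² + H)/7 = -(H + H²)/7 = -H/7 - H²/7)
B(Q, Z) = 2 - (3 + Q)/(1 + Q) (B(Q, Z) = 2 - (Q + 3)/(Q + 1) = 2 - (3 + Q)/(1 + Q))
(-22 + B(C(0), 4))*34 = (-22 + (-1 - ⅐*0*(1 + 0))/(1 - ⅐*0*(1 + 0)))*34 = (-22 + (-1 - ⅐*0*1)/(1 - ⅐*0*1))*34 = (-22 + (-1 + 0)/(1 + 0))*34 = (-22 - 1/1)*34 = (-22 + 1*(-1))*34 = (-22 - 1)*34 = -23*34 = -782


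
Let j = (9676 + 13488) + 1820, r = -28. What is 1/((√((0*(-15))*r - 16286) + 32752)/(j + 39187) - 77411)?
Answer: -318769989814459/24676140985687760127 - 64171*I*√16286/24676140985687760127 ≈ -1.2918e-5 - 3.3187e-13*I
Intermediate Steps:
j = 24984 (j = 23164 + 1820 = 24984)
1/((√((0*(-15))*r - 16286) + 32752)/(j + 39187) - 77411) = 1/((√((0*(-15))*(-28) - 16286) + 32752)/(24984 + 39187) - 77411) = 1/((√(0*(-28) - 16286) + 32752)/64171 - 77411) = 1/((√(0 - 16286) + 32752)*(1/64171) - 77411) = 1/((√(-16286) + 32752)*(1/64171) - 77411) = 1/((I*√16286 + 32752)*(1/64171) - 77411) = 1/((32752 + I*√16286)*(1/64171) - 77411) = 1/((32752/64171 + I*√16286/64171) - 77411) = 1/(-4967508529/64171 + I*√16286/64171)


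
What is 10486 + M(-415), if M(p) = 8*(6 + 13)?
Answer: 10638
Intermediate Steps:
M(p) = 152 (M(p) = 8*19 = 152)
10486 + M(-415) = 10486 + 152 = 10638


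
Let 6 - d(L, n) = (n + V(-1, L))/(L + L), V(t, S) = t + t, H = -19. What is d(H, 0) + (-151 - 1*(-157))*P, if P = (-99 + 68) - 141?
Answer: -19495/19 ≈ -1026.1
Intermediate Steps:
V(t, S) = 2*t
d(L, n) = 6 - (-2 + n)/(2*L) (d(L, n) = 6 - (n + 2*(-1))/(L + L) = 6 - (n - 2)/(2*L) = 6 - (-2 + n)*1/(2*L) = 6 - (-2 + n)/(2*L))
P = -172 (P = -31 - 141 = -172)
d(H, 0) + (-151 - 1*(-157))*P = (1/2)*(2 - 1*0 + 12*(-19))/(-19) + (-151 - 1*(-157))*(-172) = (1/2)*(-1/19)*(2 + 0 - 228) + (-151 + 157)*(-172) = (1/2)*(-1/19)*(-226) + 6*(-172) = 113/19 - 1032 = -19495/19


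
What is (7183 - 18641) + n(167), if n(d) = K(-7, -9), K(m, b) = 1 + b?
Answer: -11466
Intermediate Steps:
n(d) = -8 (n(d) = 1 - 9 = -8)
(7183 - 18641) + n(167) = (7183 - 18641) - 8 = -11458 - 8 = -11466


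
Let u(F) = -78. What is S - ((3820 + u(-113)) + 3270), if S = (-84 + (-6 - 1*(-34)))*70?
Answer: -10932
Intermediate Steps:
S = -3920 (S = (-84 + (-6 + 34))*70 = (-84 + 28)*70 = -56*70 = -3920)
S - ((3820 + u(-113)) + 3270) = -3920 - ((3820 - 78) + 3270) = -3920 - (3742 + 3270) = -3920 - 1*7012 = -3920 - 7012 = -10932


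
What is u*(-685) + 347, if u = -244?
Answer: 167487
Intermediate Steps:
u*(-685) + 347 = -244*(-685) + 347 = 167140 + 347 = 167487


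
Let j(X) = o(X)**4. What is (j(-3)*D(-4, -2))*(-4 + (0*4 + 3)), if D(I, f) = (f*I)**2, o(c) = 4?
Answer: -16384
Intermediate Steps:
D(I, f) = I**2*f**2 (D(I, f) = (I*f)**2 = I**2*f**2)
j(X) = 256 (j(X) = 4**4 = 256)
(j(-3)*D(-4, -2))*(-4 + (0*4 + 3)) = (256*((-4)**2*(-2)**2))*(-4 + (0*4 + 3)) = (256*(16*4))*(-4 + (0 + 3)) = (256*64)*(-4 + 3) = 16384*(-1) = -16384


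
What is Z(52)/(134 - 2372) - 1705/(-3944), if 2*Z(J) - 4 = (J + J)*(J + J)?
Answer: -8760625/4413336 ≈ -1.9850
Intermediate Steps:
Z(J) = 2 + 2*J**2 (Z(J) = 2 + ((J + J)*(J + J))/2 = 2 + ((2*J)*(2*J))/2 = 2 + (4*J**2)/2 = 2 + 2*J**2)
Z(52)/(134 - 2372) - 1705/(-3944) = (2 + 2*52**2)/(134 - 2372) - 1705/(-3944) = (2 + 2*2704)/(-2238) - 1705*(-1/3944) = (2 + 5408)*(-1/2238) + 1705/3944 = 5410*(-1/2238) + 1705/3944 = -2705/1119 + 1705/3944 = -8760625/4413336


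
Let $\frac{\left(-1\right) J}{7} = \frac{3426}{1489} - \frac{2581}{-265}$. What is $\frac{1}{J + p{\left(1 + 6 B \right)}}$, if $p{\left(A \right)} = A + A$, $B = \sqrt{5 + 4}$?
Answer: $- \frac{394585}{18262763} \approx -0.021606$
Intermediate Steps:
$B = 3$ ($B = \sqrt{9} = 3$)
$J = - \frac{33256993}{394585}$ ($J = - 7 \left(\frac{3426}{1489} - \frac{2581}{-265}\right) = - 7 \left(3426 \cdot \frac{1}{1489} - - \frac{2581}{265}\right) = - 7 \left(\frac{3426}{1489} + \frac{2581}{265}\right) = \left(-7\right) \frac{4750999}{394585} = - \frac{33256993}{394585} \approx -84.283$)
$p{\left(A \right)} = 2 A$
$\frac{1}{J + p{\left(1 + 6 B \right)}} = \frac{1}{- \frac{33256993}{394585} + 2 \left(1 + 6 \cdot 3\right)} = \frac{1}{- \frac{33256993}{394585} + 2 \left(1 + 18\right)} = \frac{1}{- \frac{33256993}{394585} + 2 \cdot 19} = \frac{1}{- \frac{33256993}{394585} + 38} = \frac{1}{- \frac{18262763}{394585}} = - \frac{394585}{18262763}$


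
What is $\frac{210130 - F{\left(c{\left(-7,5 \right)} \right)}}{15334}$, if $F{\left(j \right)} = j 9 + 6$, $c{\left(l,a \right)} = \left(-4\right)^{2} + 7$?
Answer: $\frac{209917}{15334} \approx 13.69$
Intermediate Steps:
$c{\left(l,a \right)} = 23$ ($c{\left(l,a \right)} = 16 + 7 = 23$)
$F{\left(j \right)} = 6 + 9 j$ ($F{\left(j \right)} = 9 j + 6 = 6 + 9 j$)
$\frac{210130 - F{\left(c{\left(-7,5 \right)} \right)}}{15334} = \frac{210130 - \left(6 + 9 \cdot 23\right)}{15334} = \left(210130 - \left(6 + 207\right)\right) \frac{1}{15334} = \left(210130 - 213\right) \frac{1}{15334} = 209917 \cdot \frac{1}{15334} = \frac{209917}{15334}$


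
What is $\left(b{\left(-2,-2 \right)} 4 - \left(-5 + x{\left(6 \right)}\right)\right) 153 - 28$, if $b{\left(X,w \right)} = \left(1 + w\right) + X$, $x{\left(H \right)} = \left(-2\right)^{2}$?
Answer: $-1711$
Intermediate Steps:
$x{\left(H \right)} = 4$
$b{\left(X,w \right)} = 1 + X + w$
$\left(b{\left(-2,-2 \right)} 4 - \left(-5 + x{\left(6 \right)}\right)\right) 153 - 28 = \left(\left(1 - 2 - 2\right) 4 + \left(5 - 4\right)\right) 153 - 28 = \left(\left(-3\right) 4 + \left(5 - 4\right)\right) 153 - 28 = \left(-12 + 1\right) 153 - 28 = \left(-11\right) 153 - 28 = -1683 - 28 = -1711$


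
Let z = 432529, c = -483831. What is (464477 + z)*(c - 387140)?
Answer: -781266212826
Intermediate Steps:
(464477 + z)*(c - 387140) = (464477 + 432529)*(-483831 - 387140) = 897006*(-870971) = -781266212826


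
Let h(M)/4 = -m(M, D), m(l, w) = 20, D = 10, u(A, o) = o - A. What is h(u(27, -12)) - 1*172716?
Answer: -172796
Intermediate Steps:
h(M) = -80 (h(M) = 4*(-1*20) = 4*(-20) = -80)
h(u(27, -12)) - 1*172716 = -80 - 1*172716 = -80 - 172716 = -172796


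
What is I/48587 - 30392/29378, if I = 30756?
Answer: -26050288/64881313 ≈ -0.40151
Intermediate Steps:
I/48587 - 30392/29378 = 30756/48587 - 30392/29378 = 30756*(1/48587) - 30392*1/29378 = 2796/4417 - 15196/14689 = -26050288/64881313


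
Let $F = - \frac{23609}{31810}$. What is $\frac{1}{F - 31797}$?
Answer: $- \frac{31810}{1011486179} \approx -3.1449 \cdot 10^{-5}$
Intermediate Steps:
$F = - \frac{23609}{31810}$ ($F = \left(-23609\right) \frac{1}{31810} = - \frac{23609}{31810} \approx -0.74219$)
$\frac{1}{F - 31797} = \frac{1}{- \frac{23609}{31810} - 31797} = \frac{1}{- \frac{1011486179}{31810}} = - \frac{31810}{1011486179}$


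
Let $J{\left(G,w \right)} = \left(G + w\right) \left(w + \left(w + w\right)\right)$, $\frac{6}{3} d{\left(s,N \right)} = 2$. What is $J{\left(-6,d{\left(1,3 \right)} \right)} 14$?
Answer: $-210$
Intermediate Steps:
$d{\left(s,N \right)} = 1$ ($d{\left(s,N \right)} = \frac{1}{2} \cdot 2 = 1$)
$J{\left(G,w \right)} = 3 w \left(G + w\right)$ ($J{\left(G,w \right)} = \left(G + w\right) \left(w + 2 w\right) = \left(G + w\right) 3 w = 3 w \left(G + w\right)$)
$J{\left(-6,d{\left(1,3 \right)} \right)} 14 = 3 \cdot 1 \left(-6 + 1\right) 14 = 3 \cdot 1 \left(-5\right) 14 = \left(-15\right) 14 = -210$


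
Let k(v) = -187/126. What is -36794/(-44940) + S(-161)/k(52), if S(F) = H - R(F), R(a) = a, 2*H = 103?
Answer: -35187883/247170 ≈ -142.36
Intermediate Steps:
k(v) = -187/126 (k(v) = -187*1/126 = -187/126)
H = 103/2 (H = (1/2)*103 = 103/2 ≈ 51.500)
S(F) = 103/2 - F
-36794/(-44940) + S(-161)/k(52) = -36794/(-44940) + (103/2 - 1*(-161))/(-187/126) = -36794*(-1/44940) + (103/2 + 161)*(-126/187) = 18397/22470 + (425/2)*(-126/187) = 18397/22470 - 1575/11 = -35187883/247170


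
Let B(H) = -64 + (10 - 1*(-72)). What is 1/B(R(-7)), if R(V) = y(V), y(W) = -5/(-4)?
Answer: 1/18 ≈ 0.055556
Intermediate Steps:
y(W) = 5/4 (y(W) = -5*(-1/4) = 5/4)
R(V) = 5/4
B(H) = 18 (B(H) = -64 + (10 + 72) = -64 + 82 = 18)
1/B(R(-7)) = 1/18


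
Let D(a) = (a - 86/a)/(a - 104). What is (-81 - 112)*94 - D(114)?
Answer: -2069479/114 ≈ -18153.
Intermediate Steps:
D(a) = (a - 86/a)/(-104 + a)
(-81 - 112)*94 - D(114) = (-81 - 112)*94 - (-86 + 114²)/(114*(-104 + 114)) = -193*94 - (-86 + 12996)/(114*10) = -18142 - 12910/(114*10) = -18142 - 1*1291/114 = -18142 - 1291/114 = -2069479/114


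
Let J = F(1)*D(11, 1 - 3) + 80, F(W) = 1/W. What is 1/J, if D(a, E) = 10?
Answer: 1/90 ≈ 0.011111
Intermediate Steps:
J = 90 (J = 10/1 + 80 = 1*10 + 80 = 10 + 80 = 90)
1/J = 1/90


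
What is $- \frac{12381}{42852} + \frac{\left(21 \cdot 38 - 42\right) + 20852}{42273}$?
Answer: $\frac{134188001}{603827532} \approx 0.22223$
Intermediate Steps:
$- \frac{12381}{42852} + \frac{\left(21 \cdot 38 - 42\right) + 20852}{42273} = \left(-12381\right) \frac{1}{42852} + \left(\left(798 - 42\right) + 20852\right) \frac{1}{42273} = - \frac{4127}{14284} + \left(756 + 20852\right) \frac{1}{42273} = - \frac{4127}{14284} + 21608 \cdot \frac{1}{42273} = - \frac{4127}{14284} + \frac{21608}{42273} = \frac{134188001}{603827532}$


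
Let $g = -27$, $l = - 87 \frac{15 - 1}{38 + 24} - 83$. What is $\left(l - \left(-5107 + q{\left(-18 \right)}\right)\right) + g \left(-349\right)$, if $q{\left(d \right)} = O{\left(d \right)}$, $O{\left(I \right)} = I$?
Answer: $\frac{447806}{31} \approx 14445.0$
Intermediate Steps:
$l = - \frac{3182}{31}$ ($l = - 87 \cdot \frac{14}{62} - 83 = - 87 \cdot 14 \cdot \frac{1}{62} - 83 = \left(-87\right) \frac{7}{31} - 83 = - \frac{609}{31} - 83 = - \frac{3182}{31} \approx -102.65$)
$q{\left(d \right)} = d$
$\left(l - \left(-5107 + q{\left(-18 \right)}\right)\right) + g \left(-349\right) = \left(- \frac{3182}{31} + \left(5107 - -18\right)\right) - -9423 = \left(- \frac{3182}{31} + \left(5107 + 18\right)\right) + 9423 = \left(- \frac{3182}{31} + 5125\right) + 9423 = \frac{155693}{31} + 9423 = \frac{447806}{31}$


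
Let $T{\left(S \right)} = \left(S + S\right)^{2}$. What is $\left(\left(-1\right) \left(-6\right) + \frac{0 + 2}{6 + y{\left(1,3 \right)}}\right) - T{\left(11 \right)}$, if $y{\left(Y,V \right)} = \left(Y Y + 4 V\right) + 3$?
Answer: $- \frac{5257}{11} \approx -477.91$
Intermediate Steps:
$T{\left(S \right)} = 4 S^{2}$ ($T{\left(S \right)} = \left(2 S\right)^{2} = 4 S^{2}$)
$y{\left(Y,V \right)} = 3 + Y^{2} + 4 V$ ($y{\left(Y,V \right)} = \left(Y^{2} + 4 V\right) + 3 = 3 + Y^{2} + 4 V$)
$\left(\left(-1\right) \left(-6\right) + \frac{0 + 2}{6 + y{\left(1,3 \right)}}\right) - T{\left(11 \right)} = \left(\left(-1\right) \left(-6\right) + \frac{0 + 2}{6 + \left(3 + 1^{2} + 4 \cdot 3\right)}\right) - 4 \cdot 11^{2} = \left(6 + \frac{2}{6 + \left(3 + 1 + 12\right)}\right) - 4 \cdot 121 = \left(6 + \frac{2}{6 + 16}\right) - 484 = \left(6 + \frac{2}{22}\right) - 484 = \left(6 + 2 \cdot \frac{1}{22}\right) - 484 = \left(6 + \frac{1}{11}\right) - 484 = \frac{67}{11} - 484 = - \frac{5257}{11}$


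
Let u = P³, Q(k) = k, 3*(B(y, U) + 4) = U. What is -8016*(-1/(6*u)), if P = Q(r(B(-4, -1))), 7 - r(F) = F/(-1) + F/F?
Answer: 36072/125 ≈ 288.58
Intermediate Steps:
B(y, U) = -4 + U/3
r(F) = 6 + F (r(F) = 7 - (F/(-1) + F/F) = 7 - (F*(-1) + 1) = 7 - (-F + 1) = 7 - (1 - F) = 7 + (-1 + F) = 6 + F)
P = 5/3 (P = 6 + (-4 + (⅓)*(-1)) = 6 + (-4 - ⅓) = 6 - 13/3 = 5/3 ≈ 1.6667)
u = 125/27 (u = (5/3)³ = 125/27 ≈ 4.6296)
-8016*(-1/(6*u)) = -8016/((-6*125/27)) = -8016/(-250/9) = -8016*(-9/250) = 36072/125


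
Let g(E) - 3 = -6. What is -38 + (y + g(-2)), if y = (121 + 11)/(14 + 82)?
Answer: -317/8 ≈ -39.625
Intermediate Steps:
g(E) = -3 (g(E) = 3 - 6 = -3)
y = 11/8 (y = 132/96 = 132*(1/96) = 11/8 ≈ 1.3750)
-38 + (y + g(-2)) = -38 + (11/8 - 3) = -38 - 13/8 = -317/8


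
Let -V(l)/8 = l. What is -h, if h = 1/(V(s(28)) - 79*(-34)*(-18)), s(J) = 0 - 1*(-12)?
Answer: 1/48444 ≈ 2.0642e-5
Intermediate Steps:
s(J) = 12 (s(J) = 0 + 12 = 12)
V(l) = -8*l
h = -1/48444 (h = 1/(-8*12 - 79*(-34)*(-18)) = 1/(-96 + 2686*(-18)) = 1/(-96 - 48348) = 1/(-48444) = -1/48444 ≈ -2.0642e-5)
-h = -1*(-1/48444) = 1/48444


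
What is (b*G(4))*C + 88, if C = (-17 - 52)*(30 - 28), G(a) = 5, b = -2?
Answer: 1468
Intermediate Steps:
C = -138 (C = -69*2 = -138)
(b*G(4))*C + 88 = -2*5*(-138) + 88 = -10*(-138) + 88 = 1380 + 88 = 1468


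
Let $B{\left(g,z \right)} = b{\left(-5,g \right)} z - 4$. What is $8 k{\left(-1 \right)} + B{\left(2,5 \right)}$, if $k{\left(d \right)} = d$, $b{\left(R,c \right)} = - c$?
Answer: $-22$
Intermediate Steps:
$B{\left(g,z \right)} = -4 - g z$ ($B{\left(g,z \right)} = - g z - 4 = -4 - g z$)
$8 k{\left(-1 \right)} + B{\left(2,5 \right)} = 8 \left(-1\right) - \left(4 + 2 \cdot 5\right) = -8 - 14 = -22$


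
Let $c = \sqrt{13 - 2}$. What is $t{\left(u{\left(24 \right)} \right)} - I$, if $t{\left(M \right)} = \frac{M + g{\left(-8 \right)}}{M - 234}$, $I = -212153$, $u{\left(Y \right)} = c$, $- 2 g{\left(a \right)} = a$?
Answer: $\frac{11614315038}{54745} - \frac{238 \sqrt{11}}{54745} \approx 2.1215 \cdot 10^{5}$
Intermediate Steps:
$g{\left(a \right)} = - \frac{a}{2}$
$c = \sqrt{11} \approx 3.3166$
$u{\left(Y \right)} = \sqrt{11}$
$t{\left(M \right)} = \frac{4 + M}{-234 + M}$ ($t{\left(M \right)} = \frac{M - -4}{M - 234} = \frac{M + 4}{-234 + M} = \frac{4 + M}{-234 + M}$)
$t{\left(u{\left(24 \right)} \right)} - I = \frac{4 + \sqrt{11}}{-234 + \sqrt{11}} - -212153 = \frac{4 + \sqrt{11}}{-234 + \sqrt{11}} + 212153 = 212153 + \frac{4 + \sqrt{11}}{-234 + \sqrt{11}}$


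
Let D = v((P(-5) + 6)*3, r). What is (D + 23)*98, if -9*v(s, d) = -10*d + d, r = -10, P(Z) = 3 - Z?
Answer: 1274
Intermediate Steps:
v(s, d) = d (v(s, d) = -(-10*d + d)/9 = -(-1)*d = d)
D = -10
(D + 23)*98 = (-10 + 23)*98 = 13*98 = 1274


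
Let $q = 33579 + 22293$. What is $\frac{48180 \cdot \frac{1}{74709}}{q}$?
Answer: $\frac{4015}{347845104} \approx 1.1542 \cdot 10^{-5}$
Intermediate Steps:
$q = 55872$
$\frac{48180 \cdot \frac{1}{74709}}{q} = \frac{48180 \cdot \frac{1}{74709}}{55872} = 48180 \cdot \frac{1}{74709} \cdot \frac{1}{55872} = \frac{16060}{24903} \cdot \frac{1}{55872} = \frac{4015}{347845104}$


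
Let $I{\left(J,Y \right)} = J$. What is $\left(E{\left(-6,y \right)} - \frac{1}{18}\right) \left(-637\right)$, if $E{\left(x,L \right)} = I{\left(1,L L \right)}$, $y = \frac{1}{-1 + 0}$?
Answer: $- \frac{10829}{18} \approx -601.61$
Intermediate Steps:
$y = -1$ ($y = \frac{1}{-1} = -1$)
$E{\left(x,L \right)} = 1$
$\left(E{\left(-6,y \right)} - \frac{1}{18}\right) \left(-637\right) = \left(1 - \frac{1}{18}\right) \left(-637\right) = \frac{17}{18} \left(-637\right) = - \frac{10829}{18}$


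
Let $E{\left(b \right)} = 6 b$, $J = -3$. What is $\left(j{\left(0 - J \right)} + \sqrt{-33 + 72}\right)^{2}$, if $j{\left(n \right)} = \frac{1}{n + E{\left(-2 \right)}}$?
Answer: $\frac{3160}{81} - \frac{2 \sqrt{39}}{9} \approx 37.625$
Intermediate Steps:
$j{\left(n \right)} = \frac{1}{-12 + n}$ ($j{\left(n \right)} = \frac{1}{n + 6 \left(-2\right)} = \frac{1}{n - 12} = \frac{1}{-12 + n}$)
$\left(j{\left(0 - J \right)} + \sqrt{-33 + 72}\right)^{2} = \left(\frac{1}{-12 + \left(0 - -3\right)} + \sqrt{-33 + 72}\right)^{2} = \left(\frac{1}{-12 + \left(0 + 3\right)} + \sqrt{39}\right)^{2} = \left(\frac{1}{-12 + 3} + \sqrt{39}\right)^{2} = \left(\frac{1}{-9} + \sqrt{39}\right)^{2} = \left(- \frac{1}{9} + \sqrt{39}\right)^{2}$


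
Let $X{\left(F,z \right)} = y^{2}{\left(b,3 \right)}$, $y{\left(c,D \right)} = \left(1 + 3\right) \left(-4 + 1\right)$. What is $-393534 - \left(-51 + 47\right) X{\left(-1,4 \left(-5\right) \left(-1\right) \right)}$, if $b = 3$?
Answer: $-392958$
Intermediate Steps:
$y{\left(c,D \right)} = -12$ ($y{\left(c,D \right)} = 4 \left(-3\right) = -12$)
$X{\left(F,z \right)} = 144$ ($X{\left(F,z \right)} = \left(-12\right)^{2} = 144$)
$-393534 - \left(-51 + 47\right) X{\left(-1,4 \left(-5\right) \left(-1\right) \right)} = -393534 - \left(-51 + 47\right) 144 = -393534 - \left(-4\right) 144 = -393534 - -576 = -393534 + 576 = -392958$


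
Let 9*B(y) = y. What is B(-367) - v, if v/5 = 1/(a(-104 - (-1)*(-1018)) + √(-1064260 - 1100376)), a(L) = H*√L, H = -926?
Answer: -367/9 - 2315*I*√1122/479961718 - 5*I*√541159/479961718 ≈ -40.778 - 0.00016923*I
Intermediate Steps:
B(y) = y/9
a(L) = -926*√L
v = 5/(-926*I*√1122 + 2*I*√541159) (v = 5/(-926*√(-104 - (-1)*(-1018)) + √(-1064260 - 1100376)) = 5/(-926*√(-104 - 1*1018) + √(-2164636)) = 5/(-926*√(-104 - 1018) + 2*I*√541159) = 5/(-926*I*√1122 + 2*I*√541159) ≈ 0.00016923*I)
B(-367) - v = (⅑)*(-367) - 5*I*(√541159 + 463*√1122)/479961718 = -367/9 - 5*I*(√541159 + 463*√1122)/479961718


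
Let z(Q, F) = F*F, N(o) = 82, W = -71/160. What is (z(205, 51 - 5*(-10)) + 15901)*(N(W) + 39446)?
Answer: 1031759856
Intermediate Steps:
W = -71/160 (W = -71*1/160 = -71/160 ≈ -0.44375)
z(Q, F) = F**2
(z(205, 51 - 5*(-10)) + 15901)*(N(W) + 39446) = ((51 - 5*(-10))**2 + 15901)*(82 + 39446) = ((51 + 50)**2 + 15901)*39528 = (101**2 + 15901)*39528 = (10201 + 15901)*39528 = 26102*39528 = 1031759856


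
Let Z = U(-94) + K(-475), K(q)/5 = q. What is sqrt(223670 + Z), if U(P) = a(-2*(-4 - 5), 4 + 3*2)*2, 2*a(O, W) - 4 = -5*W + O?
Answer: sqrt(221267) ≈ 470.39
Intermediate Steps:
K(q) = 5*q
a(O, W) = 2 + O/2 - 5*W/2 (a(O, W) = 2 + (-5*W + O)/2 = 2 + (O - 5*W)/2 = 2 + (O/2 - 5*W/2) = 2 + O/2 - 5*W/2)
U(P) = -28 (U(P) = (2 + (-2*(-4 - 5))/2 - 5*(4 + 3*2)/2)*2 = (2 + (-2*(-9))/2 - 5*(4 + 6)/2)*2 = (2 + (1/2)*18 - 5/2*10)*2 = (2 + 9 - 25)*2 = -14*2 = -28)
Z = -2403 (Z = -28 + 5*(-475) = -28 - 2375 = -2403)
sqrt(223670 + Z) = sqrt(223670 - 2403) = sqrt(221267)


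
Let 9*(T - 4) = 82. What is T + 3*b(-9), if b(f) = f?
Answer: -125/9 ≈ -13.889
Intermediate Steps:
T = 118/9 (T = 4 + (⅑)*82 = 4 + 82/9 = 118/9 ≈ 13.111)
T + 3*b(-9) = 118/9 + 3*(-9) = 118/9 - 27 = -125/9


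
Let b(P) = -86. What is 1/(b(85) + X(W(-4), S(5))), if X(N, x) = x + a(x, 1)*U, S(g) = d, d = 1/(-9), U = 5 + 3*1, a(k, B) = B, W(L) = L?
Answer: -9/703 ≈ -0.012802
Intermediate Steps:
U = 8 (U = 5 + 3 = 8)
d = -⅑ ≈ -0.11111
S(g) = -⅑
X(N, x) = 8 + x (X(N, x) = x + 1*8 = x + 8 = 8 + x)
1/(b(85) + X(W(-4), S(5))) = 1/(-86 + (8 - ⅑)) = 1/(-86 + 71/9) = 1/(-703/9) = -9/703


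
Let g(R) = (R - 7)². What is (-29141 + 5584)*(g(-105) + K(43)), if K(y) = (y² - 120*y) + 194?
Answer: -222071839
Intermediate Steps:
K(y) = 194 + y² - 120*y
g(R) = (-7 + R)²
(-29141 + 5584)*(g(-105) + K(43)) = (-29141 + 5584)*((-7 - 105)² + (194 + 43² - 120*43)) = -23557*((-112)² + (194 + 1849 - 5160)) = -23557*(12544 - 3117) = -23557*9427 = -222071839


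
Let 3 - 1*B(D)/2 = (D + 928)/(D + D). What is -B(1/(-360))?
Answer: -334085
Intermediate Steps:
B(D) = 6 - (928 + D)/D (B(D) = 6 - 2*(D + 928)/(D + D) = 6 - 2*(928 + D)/(2*D) = 6 - 2*(928 + D)*1/(2*D) = 6 - (928 + D)/D)
-B(1/(-360)) = -(5 - 928/(1/(-360))) = -(5 - 928/(-1/360)) = -(5 - 928*(-360)) = -(5 + 334080) = -1*334085 = -334085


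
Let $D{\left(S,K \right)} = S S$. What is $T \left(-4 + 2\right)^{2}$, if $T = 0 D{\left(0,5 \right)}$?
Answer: $0$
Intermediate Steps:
$D{\left(S,K \right)} = S^{2}$
$T = 0$ ($T = 0 \cdot 0^{2} = 0 \cdot 0 = 0$)
$T \left(-4 + 2\right)^{2} = 0 \left(-4 + 2\right)^{2} = 0 \left(-2\right)^{2} = 0 \cdot 4 = 0$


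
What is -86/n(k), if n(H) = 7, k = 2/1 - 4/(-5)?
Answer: -86/7 ≈ -12.286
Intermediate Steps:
k = 14/5 (k = 2*1 - 4*(-⅕) = 2 + ⅘ = 14/5 ≈ 2.8000)
-86/n(k) = -86/7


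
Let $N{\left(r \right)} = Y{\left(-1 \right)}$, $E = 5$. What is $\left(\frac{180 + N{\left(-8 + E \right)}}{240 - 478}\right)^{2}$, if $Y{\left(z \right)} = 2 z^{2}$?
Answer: $\frac{169}{289} \approx 0.58477$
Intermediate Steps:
$N{\left(r \right)} = 2$ ($N{\left(r \right)} = 2 \left(-1\right)^{2} = 2 \cdot 1 = 2$)
$\left(\frac{180 + N{\left(-8 + E \right)}}{240 - 478}\right)^{2} = \left(\frac{180 + 2}{240 - 478}\right)^{2} = \left(\frac{182}{-238}\right)^{2} = \left(182 \left(- \frac{1}{238}\right)\right)^{2} = \left(- \frac{13}{17}\right)^{2} = \frac{169}{289}$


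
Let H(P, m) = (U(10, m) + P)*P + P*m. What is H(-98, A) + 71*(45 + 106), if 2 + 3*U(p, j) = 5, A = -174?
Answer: 37279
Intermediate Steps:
U(p, j) = 1 (U(p, j) = -2/3 + (1/3)*5 = -2/3 + 5/3 = 1)
H(P, m) = P*m + P*(1 + P) (H(P, m) = (1 + P)*P + P*m = P*(1 + P) + P*m = P*m + P*(1 + P))
H(-98, A) + 71*(45 + 106) = -98*(1 - 98 - 174) + 71*(45 + 106) = -98*(-271) + 71*151 = 26558 + 10721 = 37279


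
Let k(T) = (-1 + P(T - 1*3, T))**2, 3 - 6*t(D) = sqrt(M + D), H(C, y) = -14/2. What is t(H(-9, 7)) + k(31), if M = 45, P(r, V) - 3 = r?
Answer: 1801/2 - sqrt(38)/6 ≈ 899.47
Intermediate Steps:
P(r, V) = 3 + r
H(C, y) = -7 (H(C, y) = -14*1/2 = -7)
t(D) = 1/2 - sqrt(45 + D)/6
k(T) = (-1 + T)**2 (k(T) = (-1 + (3 + (T - 1*3)))**2 = (-1 + (3 + (T - 3)))**2 = (-1 + (3 + (-3 + T)))**2 = (-1 + T)**2)
t(H(-9, 7)) + k(31) = (1/2 - sqrt(45 - 7)/6) + (-1 + 31)**2 = (1/2 - sqrt(38)/6) + 30**2 = (1/2 - sqrt(38)/6) + 900 = 1801/2 - sqrt(38)/6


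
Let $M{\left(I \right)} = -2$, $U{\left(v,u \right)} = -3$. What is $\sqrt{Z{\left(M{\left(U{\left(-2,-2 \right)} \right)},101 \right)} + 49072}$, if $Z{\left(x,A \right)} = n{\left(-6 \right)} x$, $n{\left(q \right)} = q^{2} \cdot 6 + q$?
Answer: $2 \sqrt{12163} \approx 220.57$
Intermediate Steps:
$n{\left(q \right)} = q + 6 q^{2}$ ($n{\left(q \right)} = 6 q^{2} + q = q + 6 q^{2}$)
$Z{\left(x,A \right)} = 210 x$ ($Z{\left(x,A \right)} = - 6 \left(1 + 6 \left(-6\right)\right) x = - 6 \left(1 - 36\right) x = \left(-6\right) \left(-35\right) x = 210 x$)
$\sqrt{Z{\left(M{\left(U{\left(-2,-2 \right)} \right)},101 \right)} + 49072} = \sqrt{210 \left(-2\right) + 49072} = \sqrt{-420 + 49072} = \sqrt{48652} = 2 \sqrt{12163}$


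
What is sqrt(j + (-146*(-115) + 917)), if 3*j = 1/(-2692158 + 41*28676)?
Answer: sqrt(366470571425515806)/4549326 ≈ 133.07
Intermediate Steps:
j = -1/4549326 (j = 1/(3*(-2692158 + 41*28676)) = 1/(3*(-2692158 + 1175716)) = (1/3)/(-1516442) = (1/3)*(-1/1516442) = -1/4549326 ≈ -2.1981e-7)
sqrt(j + (-146*(-115) + 917)) = sqrt(-1/4549326 + (-146*(-115) + 917)) = sqrt(-1/4549326 + (16790 + 917)) = sqrt(-1/4549326 + 17707) = sqrt(80554915481/4549326) = sqrt(366470571425515806)/4549326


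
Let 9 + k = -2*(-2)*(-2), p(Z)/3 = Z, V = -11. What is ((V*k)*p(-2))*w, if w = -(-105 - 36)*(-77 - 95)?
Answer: 27210744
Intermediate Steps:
p(Z) = 3*Z
k = -17 (k = -9 - 2*(-2)*(-2) = -9 + 4*(-2) = -9 - 8 = -17)
w = -24252 (w = -(-141)*(-172) = -1*24252 = -24252)
((V*k)*p(-2))*w = ((-11*(-17))*(3*(-2)))*(-24252) = (187*(-6))*(-24252) = -1122*(-24252) = 27210744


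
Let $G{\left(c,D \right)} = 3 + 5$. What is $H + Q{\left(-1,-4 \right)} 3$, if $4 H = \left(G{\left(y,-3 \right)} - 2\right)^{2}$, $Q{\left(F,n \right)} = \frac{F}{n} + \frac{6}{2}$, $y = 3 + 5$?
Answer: $\frac{75}{4} \approx 18.75$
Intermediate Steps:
$y = 8$
$G{\left(c,D \right)} = 8$
$Q{\left(F,n \right)} = 3 + \frac{F}{n}$ ($Q{\left(F,n \right)} = \frac{F}{n} + 6 \cdot \frac{1}{2} = \frac{F}{n} + 3 = 3 + \frac{F}{n}$)
$H = 9$ ($H = \frac{\left(8 - 2\right)^{2}}{4} = \frac{6^{2}}{4} = \frac{1}{4} \cdot 36 = 9$)
$H + Q{\left(-1,-4 \right)} 3 = 9 + \left(3 - \frac{1}{-4}\right) 3 = 9 + \left(3 - - \frac{1}{4}\right) 3 = 9 + \left(3 + \frac{1}{4}\right) 3 = 9 + \frac{13}{4} \cdot 3 = 9 + \frac{39}{4} = \frac{75}{4}$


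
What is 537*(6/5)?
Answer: 3222/5 ≈ 644.40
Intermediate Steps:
537*(6/5) = 3222/5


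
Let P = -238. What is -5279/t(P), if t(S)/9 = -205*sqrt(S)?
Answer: -5279*I*sqrt(238)/439110 ≈ -0.18547*I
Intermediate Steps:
t(S) = -1845*sqrt(S) (t(S) = 9*(-205*sqrt(S)) = -1845*sqrt(S))
-5279/t(P) = -5279*I*sqrt(238)/439110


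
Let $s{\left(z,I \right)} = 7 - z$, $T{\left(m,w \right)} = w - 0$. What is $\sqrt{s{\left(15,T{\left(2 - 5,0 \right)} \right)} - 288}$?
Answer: $2 i \sqrt{74} \approx 17.205 i$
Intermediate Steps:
$T{\left(m,w \right)} = w$ ($T{\left(m,w \right)} = w + 0 = w$)
$\sqrt{s{\left(15,T{\left(2 - 5,0 \right)} \right)} - 288} = \sqrt{\left(7 - 15\right) - 288} = \sqrt{-8 - 288} = \sqrt{-296} = 2 i \sqrt{74}$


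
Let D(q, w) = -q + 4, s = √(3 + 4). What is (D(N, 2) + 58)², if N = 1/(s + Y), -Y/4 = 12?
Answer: 20295421451/5276209 + 284924*√7/5276209 ≈ 3846.7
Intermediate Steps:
s = √7 ≈ 2.6458
Y = -48 (Y = -4*12 = -48)
N = 1/(-48 + √7) (N = 1/(√7 - 48) = 1/(-48 + √7) ≈ -0.022049)
D(q, w) = 4 - q
(D(N, 2) + 58)² = ((4 - (-48/2297 - √7/2297)) + 58)² = ((4 + (48/2297 + √7/2297)) + 58)² = ((9236/2297 + √7/2297) + 58)² = (142462/2297 + √7/2297)²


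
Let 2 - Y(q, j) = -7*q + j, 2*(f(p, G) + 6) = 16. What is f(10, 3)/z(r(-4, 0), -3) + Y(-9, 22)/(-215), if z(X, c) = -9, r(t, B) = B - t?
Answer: 317/1935 ≈ 0.16382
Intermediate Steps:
f(p, G) = 2 (f(p, G) = -6 + (1/2)*16 = -6 + 8 = 2)
Y(q, j) = 2 - j + 7*q (Y(q, j) = 2 - (-7*q + j) = 2 - (j - 7*q) = 2 + (-j + 7*q) = 2 - j + 7*q)
f(10, 3)/z(r(-4, 0), -3) + Y(-9, 22)/(-215) = 2/(-9) + (2 - 1*22 + 7*(-9))/(-215) = 2*(-1/9) + (2 - 22 - 63)*(-1/215) = -2/9 - 83*(-1/215) = -2/9 + 83/215 = 317/1935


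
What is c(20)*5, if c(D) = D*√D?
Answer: 200*√5 ≈ 447.21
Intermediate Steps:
c(D) = D^(3/2)
c(20)*5 = 20^(3/2)*5 = (40*√5)*5 = 200*√5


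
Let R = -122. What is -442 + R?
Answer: -564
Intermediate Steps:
-442 + R = -442 - 122 = -564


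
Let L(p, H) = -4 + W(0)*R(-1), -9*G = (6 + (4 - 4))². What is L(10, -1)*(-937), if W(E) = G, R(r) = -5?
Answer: -14992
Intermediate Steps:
G = -4 (G = -(6 + (4 - 4))²/9 = -(6 + 0)²/9 = -⅑*6² = -⅑*36 = -4)
W(E) = -4
L(p, H) = 16 (L(p, H) = -4 - 4*(-5) = -4 + 20 = 16)
L(10, -1)*(-937) = 16*(-937) = -14992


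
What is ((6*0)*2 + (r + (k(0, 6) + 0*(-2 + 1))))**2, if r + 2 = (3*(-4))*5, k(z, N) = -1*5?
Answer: 4489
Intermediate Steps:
k(z, N) = -5
r = -62 (r = -2 + (3*(-4))*5 = -2 - 12*5 = -2 - 60 = -62)
((6*0)*2 + (r + (k(0, 6) + 0*(-2 + 1))))**2 = ((6*0)*2 + (-62 + (-5 + 0*(-2 + 1))))**2 = (0*2 + (-62 + (-5 + 0*(-1))))**2 = (0 + (-62 + (-5 + 0)))**2 = (0 + (-62 - 5))**2 = (0 - 67)**2 = (-67)**2 = 4489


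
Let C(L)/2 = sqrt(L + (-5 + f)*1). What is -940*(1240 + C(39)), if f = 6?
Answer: -1165600 - 3760*sqrt(10) ≈ -1.1775e+6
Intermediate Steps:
C(L) = 2*sqrt(1 + L) (C(L) = 2*sqrt(L + (-5 + 6)*1) = 2*sqrt(L + 1*1) = 2*sqrt(L + 1) = 2*sqrt(1 + L))
-940*(1240 + C(39)) = -940*(1240 + 2*sqrt(1 + 39)) = -940*(1240 + 2*sqrt(40)) = -940*(1240 + 2*(2*sqrt(10))) = -940*(1240 + 4*sqrt(10)) = -1165600 - 3760*sqrt(10)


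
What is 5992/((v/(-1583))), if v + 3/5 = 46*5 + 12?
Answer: -47426680/1207 ≈ -39293.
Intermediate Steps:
v = 1207/5 (v = -⅗ + (46*5 + 12) = -⅗ + (230 + 12) = -⅗ + 242 = 1207/5 ≈ 241.40)
5992/((v/(-1583))) = 5992/(((1207/5)/(-1583))) = 5992/(((1207/5)*(-1/1583))) = 5992/(-1207/7915) = 5992*(-7915/1207) = -47426680/1207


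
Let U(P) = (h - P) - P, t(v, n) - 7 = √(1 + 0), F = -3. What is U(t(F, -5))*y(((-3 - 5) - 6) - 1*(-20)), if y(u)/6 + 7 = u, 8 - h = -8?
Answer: 0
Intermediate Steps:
h = 16 (h = 8 - 1*(-8) = 8 + 8 = 16)
t(v, n) = 8 (t(v, n) = 7 + √(1 + 0) = 7 + √1 = 7 + 1 = 8)
y(u) = -42 + 6*u
U(P) = 16 - 2*P (U(P) = (16 - P) - P = 16 - 2*P)
U(t(F, -5))*y(((-3 - 5) - 6) - 1*(-20)) = (16 - 2*8)*(-42 + 6*(((-3 - 5) - 6) - 1*(-20))) = (16 - 16)*(-42 + 6*((-8 - 6) + 20)) = 0*(-42 + 6*(-14 + 20)) = 0*(-42 + 6*6) = 0*(-42 + 36) = 0*(-6) = 0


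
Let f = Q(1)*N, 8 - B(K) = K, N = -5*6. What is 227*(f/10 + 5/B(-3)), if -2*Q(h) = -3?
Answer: -20203/22 ≈ -918.32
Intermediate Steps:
N = -30
B(K) = 8 - K
Q(h) = 3/2 (Q(h) = -½*(-3) = 3/2)
f = -45 (f = (3/2)*(-30) = -45)
227*(f/10 + 5/B(-3)) = 227*(-45/10 + 5/(8 - 1*(-3))) = 227*(-45*⅒ + 5/(8 + 3)) = 227*(-9/2 + 5/11) = 227*(-89/22) = -20203/22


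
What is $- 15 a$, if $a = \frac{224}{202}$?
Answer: $- \frac{1680}{101} \approx -16.634$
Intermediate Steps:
$a = \frac{112}{101}$ ($a = 224 \cdot \frac{1}{202} = \frac{112}{101} \approx 1.1089$)
$- 15 a = \left(-15\right) \frac{112}{101} = - \frac{1680}{101}$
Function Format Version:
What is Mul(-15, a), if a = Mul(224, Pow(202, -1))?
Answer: Rational(-1680, 101) ≈ -16.634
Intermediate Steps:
a = Rational(112, 101) (a = Mul(224, Rational(1, 202)) = Rational(112, 101) ≈ 1.1089)
Mul(-15, a) = Mul(-15, Rational(112, 101)) = Rational(-1680, 101)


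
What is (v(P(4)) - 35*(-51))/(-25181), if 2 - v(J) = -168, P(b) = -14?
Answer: -1955/25181 ≈ -0.077638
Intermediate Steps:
v(J) = 170 (v(J) = 2 - 1*(-168) = 2 + 168 = 170)
(v(P(4)) - 35*(-51))/(-25181) = (170 - 35*(-51))/(-25181) = (170 - 1*(-1785))*(-1/25181) = (170 + 1785)*(-1/25181) = 1955*(-1/25181) = -1955/25181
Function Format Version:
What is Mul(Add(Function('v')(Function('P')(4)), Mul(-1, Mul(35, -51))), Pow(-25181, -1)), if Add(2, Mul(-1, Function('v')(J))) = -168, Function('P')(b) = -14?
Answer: Rational(-1955, 25181) ≈ -0.077638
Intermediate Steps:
Function('v')(J) = 170 (Function('v')(J) = Add(2, Mul(-1, -168)) = Add(2, 168) = 170)
Mul(Add(Function('v')(Function('P')(4)), Mul(-1, Mul(35, -51))), Pow(-25181, -1)) = Mul(Add(170, Mul(-1, Mul(35, -51))), Pow(-25181, -1)) = Mul(Add(170, Mul(-1, -1785)), Rational(-1, 25181)) = Mul(Add(170, 1785), Rational(-1, 25181)) = Mul(1955, Rational(-1, 25181)) = Rational(-1955, 25181)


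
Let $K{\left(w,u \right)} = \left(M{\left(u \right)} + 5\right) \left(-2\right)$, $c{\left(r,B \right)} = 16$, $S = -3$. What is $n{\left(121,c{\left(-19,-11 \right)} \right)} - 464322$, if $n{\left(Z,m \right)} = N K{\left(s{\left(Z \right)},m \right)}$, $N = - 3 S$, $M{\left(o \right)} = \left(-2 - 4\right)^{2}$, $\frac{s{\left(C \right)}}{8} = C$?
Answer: $-465060$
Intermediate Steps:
$s{\left(C \right)} = 8 C$
$M{\left(o \right)} = 36$ ($M{\left(o \right)} = \left(-6\right)^{2} = 36$)
$K{\left(w,u \right)} = -82$ ($K{\left(w,u \right)} = \left(36 + 5\right) \left(-2\right) = 41 \left(-2\right) = -82$)
$N = 9$ ($N = \left(-3\right) \left(-3\right) = 9$)
$n{\left(Z,m \right)} = -738$ ($n{\left(Z,m \right)} = 9 \left(-82\right) = -738$)
$n{\left(121,c{\left(-19,-11 \right)} \right)} - 464322 = -738 - 464322 = -465060$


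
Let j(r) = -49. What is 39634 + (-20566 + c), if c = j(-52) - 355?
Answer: 18664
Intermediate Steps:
c = -404 (c = -49 - 355 = -404)
39634 + (-20566 + c) = 39634 + (-20566 - 404) = 39634 - 20970 = 18664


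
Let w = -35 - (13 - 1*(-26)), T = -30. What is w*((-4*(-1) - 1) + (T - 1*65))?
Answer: 6808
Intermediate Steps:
w = -74 (w = -35 - (13 + 26) = -35 - 1*39 = -35 - 39 = -74)
w*((-4*(-1) - 1) + (T - 1*65)) = -74*((-4*(-1) - 1) + (-30 - 1*65)) = -74*((4 - 1) + (-30 - 65)) = -74*(3 - 95) = -74*(-92) = 6808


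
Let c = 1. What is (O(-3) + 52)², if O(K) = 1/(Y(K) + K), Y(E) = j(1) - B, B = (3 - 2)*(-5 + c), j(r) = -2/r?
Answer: 2601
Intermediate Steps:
B = -4 (B = (3 - 2)*(-5 + 1) = 1*(-4) = -4)
Y(E) = 2 (Y(E) = -2/1 - 1*(-4) = -2*1 + 4 = -2 + 4 = 2)
O(K) = 1/(2 + K)
(O(-3) + 52)² = (1/(2 - 3) + 52)² = (1/(-1) + 52)² = (-1 + 52)² = 51² = 2601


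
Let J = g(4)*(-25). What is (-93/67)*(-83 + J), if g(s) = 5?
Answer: 19344/67 ≈ 288.72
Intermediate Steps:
J = -125 (J = 5*(-25) = -125)
(-93/67)*(-83 + J) = (-93/67)*(-83 - 125) = -93*1/67*(-208) = -93/67*(-208) = 19344/67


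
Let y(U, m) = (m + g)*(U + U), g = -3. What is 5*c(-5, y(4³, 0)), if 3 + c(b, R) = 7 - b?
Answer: 45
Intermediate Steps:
y(U, m) = 2*U*(-3 + m) (y(U, m) = (m - 3)*(U + U) = (-3 + m)*(2*U) = 2*U*(-3 + m))
c(b, R) = 4 - b (c(b, R) = -3 + (7 - b) = 4 - b)
5*c(-5, y(4³, 0)) = 5*(4 - 1*(-5)) = 5*(4 + 5) = 5*9 = 45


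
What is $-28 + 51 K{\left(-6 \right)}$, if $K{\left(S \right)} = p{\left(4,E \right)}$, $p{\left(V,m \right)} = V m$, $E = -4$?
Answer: $-844$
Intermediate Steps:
$K{\left(S \right)} = -16$ ($K{\left(S \right)} = 4 \left(-4\right) = -16$)
$-28 + 51 K{\left(-6 \right)} = -28 + 51 \left(-16\right) = -28 - 816 = -844$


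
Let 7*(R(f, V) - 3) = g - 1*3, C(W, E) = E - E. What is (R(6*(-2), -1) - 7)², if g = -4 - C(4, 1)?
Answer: 25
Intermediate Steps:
C(W, E) = 0
g = -4 (g = -4 - 1*0 = -4 + 0 = -4)
R(f, V) = 2 (R(f, V) = 3 + (-4 - 1*3)/7 = 3 + (-4 - 3)/7 = 3 + (⅐)*(-7) = 3 - 1 = 2)
(R(6*(-2), -1) - 7)² = (2 - 7)² = (-5)² = 25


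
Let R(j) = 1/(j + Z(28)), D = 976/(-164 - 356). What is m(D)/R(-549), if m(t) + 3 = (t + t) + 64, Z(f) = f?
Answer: -1938641/65 ≈ -29825.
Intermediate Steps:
D = -122/65 (D = 976/(-520) = 976*(-1/520) = -122/65 ≈ -1.8769)
m(t) = 61 + 2*t (m(t) = -3 + ((t + t) + 64) = -3 + (2*t + 64) = -3 + (64 + 2*t) = 61 + 2*t)
R(j) = 1/(28 + j) (R(j) = 1/(j + 28) = 1/(28 + j))
m(D)/R(-549) = (61 + 2*(-122/65))/(1/(28 - 549)) = (61 - 244/65)/(1/(-521)) = 3721/(65*(-1/521)) = (3721/65)*(-521) = -1938641/65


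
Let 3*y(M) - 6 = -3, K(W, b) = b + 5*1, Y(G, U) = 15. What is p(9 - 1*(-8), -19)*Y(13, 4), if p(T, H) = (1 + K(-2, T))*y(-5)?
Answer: 345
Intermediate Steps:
K(W, b) = 5 + b (K(W, b) = b + 5 = 5 + b)
y(M) = 1 (y(M) = 2 + (1/3)*(-3) = 2 - 1 = 1)
p(T, H) = 6 + T (p(T, H) = (1 + (5 + T))*1 = (6 + T)*1 = 6 + T)
p(9 - 1*(-8), -19)*Y(13, 4) = (6 + (9 - 1*(-8)))*15 = (6 + (9 + 8))*15 = (6 + 17)*15 = 23*15 = 345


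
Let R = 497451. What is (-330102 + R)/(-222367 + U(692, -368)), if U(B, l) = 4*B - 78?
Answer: -167349/219677 ≈ -0.76180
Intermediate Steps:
U(B, l) = -78 + 4*B
(-330102 + R)/(-222367 + U(692, -368)) = (-330102 + 497451)/(-222367 + (-78 + 4*692)) = 167349/(-222367 + (-78 + 2768)) = 167349/(-222367 + 2690) = 167349/(-219677) = 167349*(-1/219677) = -167349/219677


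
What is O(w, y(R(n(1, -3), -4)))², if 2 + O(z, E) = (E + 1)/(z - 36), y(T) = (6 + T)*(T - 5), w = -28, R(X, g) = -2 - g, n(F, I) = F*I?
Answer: 11025/4096 ≈ 2.6917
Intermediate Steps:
y(T) = (-5 + T)*(6 + T) (y(T) = (6 + T)*(-5 + T) = (-5 + T)*(6 + T))
O(z, E) = -2 + (1 + E)/(-36 + z) (O(z, E) = -2 + (E + 1)/(z - 36) = -2 + (1 + E)/(-36 + z))
O(w, y(R(n(1, -3), -4)))² = ((73 + (-30 + (-2 - 1*(-4)) + (-2 - 1*(-4))²) - 2*(-28))/(-36 - 28))² = ((73 + (-30 + (-2 + 4) + (-2 + 4)²) + 56)/(-64))² = (-(73 + (-30 + 2 + 2²) + 56)/64)² = (-(73 + (-30 + 2 + 4) + 56)/64)² = (-(73 - 24 + 56)/64)² = (-1/64*105)² = (-105/64)² = 11025/4096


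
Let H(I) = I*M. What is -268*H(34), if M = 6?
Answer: -54672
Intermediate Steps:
H(I) = 6*I (H(I) = I*6 = 6*I)
-268*H(34) = -1608*34 = -268*204 = -54672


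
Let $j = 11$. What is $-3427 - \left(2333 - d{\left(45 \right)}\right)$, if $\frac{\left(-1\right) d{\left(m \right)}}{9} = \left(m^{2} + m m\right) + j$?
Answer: $-42309$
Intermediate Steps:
$d{\left(m \right)} = -99 - 18 m^{2}$ ($d{\left(m \right)} = - 9 \left(\left(m^{2} + m m\right) + 11\right) = - 9 \left(\left(m^{2} + m^{2}\right) + 11\right) = - 9 \left(2 m^{2} + 11\right) = - 9 \left(11 + 2 m^{2}\right) = -99 - 18 m^{2}$)
$-3427 - \left(2333 - d{\left(45 \right)}\right) = -3427 - \left(2333 - \left(-99 - 18 \cdot 45^{2}\right)\right) = -3427 - \left(2333 - \left(-99 - 36450\right)\right) = -3427 - \left(2333 - -36549\right) = -3427 - \left(2333 + 36549\right) = -3427 - 38882 = -42309$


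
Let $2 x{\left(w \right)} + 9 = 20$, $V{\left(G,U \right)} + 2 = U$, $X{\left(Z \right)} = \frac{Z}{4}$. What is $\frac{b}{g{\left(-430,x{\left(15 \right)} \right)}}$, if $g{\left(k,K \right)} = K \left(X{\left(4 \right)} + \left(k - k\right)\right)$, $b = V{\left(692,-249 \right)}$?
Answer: $- \frac{502}{11} \approx -45.636$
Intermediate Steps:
$X{\left(Z \right)} = \frac{Z}{4}$ ($X{\left(Z \right)} = Z \frac{1}{4} = \frac{Z}{4}$)
$V{\left(G,U \right)} = -2 + U$
$x{\left(w \right)} = \frac{11}{2}$ ($x{\left(w \right)} = - \frac{9}{2} + \frac{1}{2} \cdot 20 = - \frac{9}{2} + 10 = \frac{11}{2}$)
$b = -251$ ($b = -2 - 249 = -251$)
$g{\left(k,K \right)} = K$ ($g{\left(k,K \right)} = K \left(\frac{1}{4} \cdot 4 + \left(k - k\right)\right) = K \left(1 + 0\right) = K 1 = K$)
$\frac{b}{g{\left(-430,x{\left(15 \right)} \right)}} = - \frac{251}{\frac{11}{2}} = \left(-251\right) \frac{2}{11} = - \frac{502}{11}$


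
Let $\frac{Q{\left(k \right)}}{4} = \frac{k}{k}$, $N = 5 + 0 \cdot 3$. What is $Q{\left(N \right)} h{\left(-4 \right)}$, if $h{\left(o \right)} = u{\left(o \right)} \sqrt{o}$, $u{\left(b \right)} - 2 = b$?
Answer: $- 16 i \approx - 16.0 i$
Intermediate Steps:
$u{\left(b \right)} = 2 + b$
$N = 5$ ($N = 5 + 0 = 5$)
$Q{\left(k \right)} = 4$ ($Q{\left(k \right)} = 4 \frac{k}{k} = 4 \cdot 1 = 4$)
$h{\left(o \right)} = \sqrt{o} \left(2 + o\right)$ ($h{\left(o \right)} = \left(2 + o\right) \sqrt{o} = \sqrt{o} \left(2 + o\right)$)
$Q{\left(N \right)} h{\left(-4 \right)} = 4 \sqrt{-4} \left(2 - 4\right) = 4 \cdot 2 i \left(-2\right) = 4 \left(- 4 i\right) = - 16 i$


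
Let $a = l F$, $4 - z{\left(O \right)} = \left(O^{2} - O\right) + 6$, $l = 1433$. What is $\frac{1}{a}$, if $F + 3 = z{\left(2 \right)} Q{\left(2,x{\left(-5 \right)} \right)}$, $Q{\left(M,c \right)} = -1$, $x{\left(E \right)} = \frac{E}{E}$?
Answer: $\frac{1}{1433} \approx 0.00069784$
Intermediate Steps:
$z{\left(O \right)} = -2 + O - O^{2}$ ($z{\left(O \right)} = 4 - \left(\left(O^{2} - O\right) + 6\right) = 4 - \left(6 + O^{2} - O\right) = -2 + O - O^{2}$)
$x{\left(E \right)} = 1$
$F = 1$ ($F = -3 + \left(-2 + 2 - 2^{2}\right) \left(-1\right) = -3 + \left(-2 + 2 - 4\right) \left(-1\right) = -3 - -4 = -3 + 4 = 1$)
$a = 1433$ ($a = 1433 \cdot 1 = 1433$)
$\frac{1}{a} = \frac{1}{1433}$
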